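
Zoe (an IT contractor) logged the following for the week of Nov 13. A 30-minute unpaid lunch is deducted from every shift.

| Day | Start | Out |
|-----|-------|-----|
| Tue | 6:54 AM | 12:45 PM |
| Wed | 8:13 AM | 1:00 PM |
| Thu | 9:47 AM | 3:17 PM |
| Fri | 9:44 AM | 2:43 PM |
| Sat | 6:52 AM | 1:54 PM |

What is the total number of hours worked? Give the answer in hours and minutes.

25 h 39 min

Tue: 6:54 AM–12:45 PM = 5 h 51 min; less 30 min break → 5 h 21 min
Wed: 8:13 AM–1:00 PM = 4 h 47 min; less 30 min break → 4 h 17 min
Thu: 9:47 AM–3:17 PM = 5 h 30 min; less 30 min break → 5 h 0 min
Fri: 9:44 AM–2:43 PM = 4 h 59 min; less 30 min break → 4 h 29 min
Sat: 6:52 AM–1:54 PM = 7 h 2 min; less 30 min break → 6 h 32 min
Total: 5 h 21 min + 4 h 17 min + 5 h 0 min + 4 h 29 min + 6 h 32 min = 25 h 39 min.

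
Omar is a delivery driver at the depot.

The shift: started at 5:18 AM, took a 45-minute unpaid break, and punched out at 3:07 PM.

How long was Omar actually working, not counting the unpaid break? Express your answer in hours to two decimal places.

9.07 hours

The shift: 5:18 AM–3:07 PM = 9 h 49 min; less 45 min break → 9 h 4 min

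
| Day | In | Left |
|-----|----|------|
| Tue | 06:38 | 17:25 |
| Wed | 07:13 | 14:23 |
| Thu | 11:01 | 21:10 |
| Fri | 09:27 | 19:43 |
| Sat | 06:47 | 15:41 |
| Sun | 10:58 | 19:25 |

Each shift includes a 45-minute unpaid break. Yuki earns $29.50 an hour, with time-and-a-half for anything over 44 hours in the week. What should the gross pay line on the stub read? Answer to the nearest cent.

$1617.34

Tue: 06:38–17:25 = 10 h 47 min; less 45 min break → 10 h 2 min
Wed: 07:13–14:23 = 7 h 10 min; less 45 min break → 6 h 25 min
Thu: 11:01–21:10 = 10 h 9 min; less 45 min break → 9 h 24 min
Fri: 09:27–19:43 = 10 h 16 min; less 45 min break → 9 h 31 min
Sat: 06:47–15:41 = 8 h 54 min; less 45 min break → 8 h 9 min
Sun: 10:58–19:25 = 8 h 27 min; less 45 min break → 7 h 42 min
Total worked: 51 h 13 min = 3073 min.
Regular 44 h 0 min = 2640 min at $29.50/h; overtime 7 h 13 min = 433 min at $44.25/h.
Pay = (2640 × $29.50 + 433 × $44.25) ÷ 60 = $1617.34.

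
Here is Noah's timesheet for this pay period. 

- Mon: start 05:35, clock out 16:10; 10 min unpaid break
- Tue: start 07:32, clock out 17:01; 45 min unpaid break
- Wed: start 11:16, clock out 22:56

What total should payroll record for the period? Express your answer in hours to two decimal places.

Mon: 05:35–16:10 = 10 h 35 min; less 10 min break → 10 h 25 min
Tue: 07:32–17:01 = 9 h 29 min; less 45 min break → 8 h 44 min
Wed: 11:16–22:56 = 11 h 40 min
Total: 10 h 25 min + 8 h 44 min + 11 h 40 min = 30 h 49 min.

30.82 hours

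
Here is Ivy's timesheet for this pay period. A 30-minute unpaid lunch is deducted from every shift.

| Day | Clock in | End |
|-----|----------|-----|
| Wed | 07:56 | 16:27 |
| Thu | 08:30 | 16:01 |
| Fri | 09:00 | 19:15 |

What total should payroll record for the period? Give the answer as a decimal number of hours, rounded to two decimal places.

Wed: 07:56–16:27 = 8 h 31 min; less 30 min break → 8 h 1 min
Thu: 08:30–16:01 = 7 h 31 min; less 30 min break → 7 h 1 min
Fri: 09:00–19:15 = 10 h 15 min; less 30 min break → 9 h 45 min
Total: 8 h 1 min + 7 h 1 min + 9 h 45 min = 24 h 47 min.

24.78 hours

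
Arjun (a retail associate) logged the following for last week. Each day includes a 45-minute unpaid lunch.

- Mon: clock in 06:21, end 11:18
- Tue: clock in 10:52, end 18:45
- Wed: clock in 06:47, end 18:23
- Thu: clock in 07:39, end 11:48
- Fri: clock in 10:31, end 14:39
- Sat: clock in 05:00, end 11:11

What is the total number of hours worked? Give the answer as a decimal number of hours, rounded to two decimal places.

34.40 hours

Mon: 06:21–11:18 = 4 h 57 min; less 45 min break → 4 h 12 min
Tue: 10:52–18:45 = 7 h 53 min; less 45 min break → 7 h 8 min
Wed: 06:47–18:23 = 11 h 36 min; less 45 min break → 10 h 51 min
Thu: 07:39–11:48 = 4 h 9 min; less 45 min break → 3 h 24 min
Fri: 10:31–14:39 = 4 h 8 min; less 45 min break → 3 h 23 min
Sat: 05:00–11:11 = 6 h 11 min; less 45 min break → 5 h 26 min
Total: 4 h 12 min + 7 h 8 min + 10 h 51 min + 3 h 24 min + 3 h 23 min + 5 h 26 min = 34 h 24 min.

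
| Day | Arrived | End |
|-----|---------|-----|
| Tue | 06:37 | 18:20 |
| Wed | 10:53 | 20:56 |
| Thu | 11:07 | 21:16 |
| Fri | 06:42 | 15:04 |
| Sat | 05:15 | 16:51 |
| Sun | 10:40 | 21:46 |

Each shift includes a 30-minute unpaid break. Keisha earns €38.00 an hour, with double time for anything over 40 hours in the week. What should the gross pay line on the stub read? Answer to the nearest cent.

Tue: 06:37–18:20 = 11 h 43 min; less 30 min break → 11 h 13 min
Wed: 10:53–20:56 = 10 h 3 min; less 30 min break → 9 h 33 min
Thu: 11:07–21:16 = 10 h 9 min; less 30 min break → 9 h 39 min
Fri: 06:42–15:04 = 8 h 22 min; less 30 min break → 7 h 52 min
Sat: 05:15–16:51 = 11 h 36 min; less 30 min break → 11 h 6 min
Sun: 10:40–21:46 = 11 h 6 min; less 30 min break → 10 h 36 min
Total worked: 59 h 59 min = 3599 min.
Regular 40 h 0 min = 2400 min at €38.00/h; overtime 19 h 59 min = 1199 min at €76.00/h.
Pay = (2400 × €38.00 + 1199 × €76.00) ÷ 60 = €3038.73.

€3038.73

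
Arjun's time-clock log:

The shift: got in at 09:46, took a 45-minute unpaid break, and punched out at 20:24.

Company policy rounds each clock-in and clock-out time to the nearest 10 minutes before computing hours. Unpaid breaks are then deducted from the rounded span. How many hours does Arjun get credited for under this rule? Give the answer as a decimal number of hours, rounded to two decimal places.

The shift: in 09:46→09:50, out 20:24→20:20; 10 h 30 min − 45 min = 9 h 45 min

9.75 hours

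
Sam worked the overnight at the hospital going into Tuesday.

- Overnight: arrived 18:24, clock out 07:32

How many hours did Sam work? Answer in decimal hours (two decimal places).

Overnight: 18:24 → midnight = 5 h 36 min; midnight → 07:32 = 7 h 32 min; span 13 h 8 min

13.13 hours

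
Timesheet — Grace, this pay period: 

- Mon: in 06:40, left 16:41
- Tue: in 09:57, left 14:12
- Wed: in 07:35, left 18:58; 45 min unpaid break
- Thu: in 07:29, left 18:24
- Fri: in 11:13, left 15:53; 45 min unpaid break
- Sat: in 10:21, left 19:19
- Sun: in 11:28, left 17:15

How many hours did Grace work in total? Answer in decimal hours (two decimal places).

Mon: 06:40–16:41 = 10 h 1 min
Tue: 09:57–14:12 = 4 h 15 min
Wed: 07:35–18:58 = 11 h 23 min; less 45 min break → 10 h 38 min
Thu: 07:29–18:24 = 10 h 55 min
Fri: 11:13–15:53 = 4 h 40 min; less 45 min break → 3 h 55 min
Sat: 10:21–19:19 = 8 h 58 min
Sun: 11:28–17:15 = 5 h 47 min
Total: 10 h 1 min + 4 h 15 min + 10 h 38 min + 10 h 55 min + 3 h 55 min + 8 h 58 min + 5 h 47 min = 54 h 29 min.

54.48 hours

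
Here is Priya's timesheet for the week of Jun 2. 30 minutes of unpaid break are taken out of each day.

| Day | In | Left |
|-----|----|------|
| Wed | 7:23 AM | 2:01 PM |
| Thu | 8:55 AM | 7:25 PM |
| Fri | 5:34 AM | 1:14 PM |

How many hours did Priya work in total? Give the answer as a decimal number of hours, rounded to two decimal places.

23.30 hours

Wed: 7:23 AM–2:01 PM = 6 h 38 min; less 30 min break → 6 h 8 min
Thu: 8:55 AM–7:25 PM = 10 h 30 min; less 30 min break → 10 h 0 min
Fri: 5:34 AM–1:14 PM = 7 h 40 min; less 30 min break → 7 h 10 min
Total: 6 h 8 min + 10 h 0 min + 7 h 10 min = 23 h 18 min.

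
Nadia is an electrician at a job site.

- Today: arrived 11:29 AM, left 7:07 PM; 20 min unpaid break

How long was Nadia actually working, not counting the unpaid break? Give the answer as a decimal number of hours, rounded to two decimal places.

Today: 11:29 AM–7:07 PM = 7 h 38 min; less 20 min break → 7 h 18 min

7.30 hours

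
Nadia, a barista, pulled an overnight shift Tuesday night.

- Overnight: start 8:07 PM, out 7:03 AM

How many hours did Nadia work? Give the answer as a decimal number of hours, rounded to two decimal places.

10.93 hours

Overnight: 8:07 PM → midnight = 3 h 53 min; midnight → 7:03 AM = 7 h 3 min; span 10 h 56 min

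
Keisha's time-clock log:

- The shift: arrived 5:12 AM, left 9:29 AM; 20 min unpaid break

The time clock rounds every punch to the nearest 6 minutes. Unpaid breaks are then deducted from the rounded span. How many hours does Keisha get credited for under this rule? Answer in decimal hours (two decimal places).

3.97 hours

The shift: in 5:12 AM→5:12 AM, out 9:29 AM→9:30 AM; 4 h 18 min − 20 min = 3 h 58 min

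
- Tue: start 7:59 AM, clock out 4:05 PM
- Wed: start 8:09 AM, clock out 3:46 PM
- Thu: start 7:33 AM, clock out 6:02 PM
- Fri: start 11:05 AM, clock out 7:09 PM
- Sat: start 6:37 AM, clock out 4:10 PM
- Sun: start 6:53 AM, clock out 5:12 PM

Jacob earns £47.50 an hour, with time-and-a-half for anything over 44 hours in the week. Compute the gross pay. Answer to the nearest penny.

Tue: 7:59 AM–4:05 PM = 8 h 6 min
Wed: 8:09 AM–3:46 PM = 7 h 37 min
Thu: 7:33 AM–6:02 PM = 10 h 29 min
Fri: 11:05 AM–7:09 PM = 8 h 4 min
Sat: 6:37 AM–4:10 PM = 9 h 33 min
Sun: 6:53 AM–5:12 PM = 10 h 19 min
Total worked: 54 h 8 min = 3248 min.
Regular 44 h 0 min = 2640 min at £47.50/h; overtime 10 h 8 min = 608 min at £71.25/h.
Pay = (2640 × £47.50 + 608 × £71.25) ÷ 60 = £2812.00.

£2812.00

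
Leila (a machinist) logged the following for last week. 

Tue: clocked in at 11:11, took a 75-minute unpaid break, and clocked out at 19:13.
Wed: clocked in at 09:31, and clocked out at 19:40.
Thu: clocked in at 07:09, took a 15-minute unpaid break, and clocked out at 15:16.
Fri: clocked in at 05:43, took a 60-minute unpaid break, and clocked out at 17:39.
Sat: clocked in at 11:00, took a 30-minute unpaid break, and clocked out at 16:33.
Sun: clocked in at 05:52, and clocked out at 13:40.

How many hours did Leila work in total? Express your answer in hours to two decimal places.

Tue: 11:11–19:13 = 8 h 2 min; less 75 min break → 6 h 47 min
Wed: 09:31–19:40 = 10 h 9 min
Thu: 07:09–15:16 = 8 h 7 min; less 15 min break → 7 h 52 min
Fri: 05:43–17:39 = 11 h 56 min; less 60 min break → 10 h 56 min
Sat: 11:00–16:33 = 5 h 33 min; less 30 min break → 5 h 3 min
Sun: 05:52–13:40 = 7 h 48 min
Total: 6 h 47 min + 10 h 9 min + 7 h 52 min + 10 h 56 min + 5 h 3 min + 7 h 48 min = 48 h 35 min.

48.58 hours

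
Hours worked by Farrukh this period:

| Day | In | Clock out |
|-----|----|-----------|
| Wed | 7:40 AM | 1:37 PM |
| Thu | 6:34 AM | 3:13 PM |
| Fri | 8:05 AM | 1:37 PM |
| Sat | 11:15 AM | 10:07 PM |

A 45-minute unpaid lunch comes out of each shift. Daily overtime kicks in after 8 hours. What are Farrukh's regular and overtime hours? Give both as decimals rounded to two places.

Regular 25.88 hours, overtime 2.12 hours

Wed: 7:40 AM–1:37 PM = 5 h 57 min; less 45 min break → 5 h 12 min
Thu: 6:34 AM–3:13 PM = 8 h 39 min; less 45 min break → 7 h 54 min
Fri: 8:05 AM–1:37 PM = 5 h 32 min; less 45 min break → 4 h 47 min
Sat: 11:15 AM–10:07 PM = 10 h 52 min; less 45 min break → 10 h 7 min
Wed reg 5 h 12 min / OT 0 h 0 min; Thu reg 7 h 54 min / OT 0 h 0 min; Fri reg 4 h 47 min / OT 0 h 0 min; Sat reg 8 h 0 min / OT 2 h 7 min.
Totals: regular 25 h 53 min, overtime 2 h 7 min.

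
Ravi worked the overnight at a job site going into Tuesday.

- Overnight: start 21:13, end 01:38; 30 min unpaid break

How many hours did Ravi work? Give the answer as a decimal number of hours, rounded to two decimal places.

Overnight: 21:13 → midnight = 2 h 47 min; midnight → 01:38 = 1 h 38 min; span 4 h 25 min; less 30 min break → 3 h 55 min

3.92 hours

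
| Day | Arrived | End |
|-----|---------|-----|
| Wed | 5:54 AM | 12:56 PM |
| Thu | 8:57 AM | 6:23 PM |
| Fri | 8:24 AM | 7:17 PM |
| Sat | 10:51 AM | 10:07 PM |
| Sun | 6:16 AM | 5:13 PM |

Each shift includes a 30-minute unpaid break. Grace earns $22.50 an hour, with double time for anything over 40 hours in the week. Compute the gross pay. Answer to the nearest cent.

$1218.00

Wed: 5:54 AM–12:56 PM = 7 h 2 min; less 30 min break → 6 h 32 min
Thu: 8:57 AM–6:23 PM = 9 h 26 min; less 30 min break → 8 h 56 min
Fri: 8:24 AM–7:17 PM = 10 h 53 min; less 30 min break → 10 h 23 min
Sat: 10:51 AM–10:07 PM = 11 h 16 min; less 30 min break → 10 h 46 min
Sun: 6:16 AM–5:13 PM = 10 h 57 min; less 30 min break → 10 h 27 min
Total worked: 47 h 4 min = 2824 min.
Regular 40 h 0 min = 2400 min at $22.50/h; overtime 7 h 4 min = 424 min at $45.00/h.
Pay = (2400 × $22.50 + 424 × $45.00) ÷ 60 = $1218.00.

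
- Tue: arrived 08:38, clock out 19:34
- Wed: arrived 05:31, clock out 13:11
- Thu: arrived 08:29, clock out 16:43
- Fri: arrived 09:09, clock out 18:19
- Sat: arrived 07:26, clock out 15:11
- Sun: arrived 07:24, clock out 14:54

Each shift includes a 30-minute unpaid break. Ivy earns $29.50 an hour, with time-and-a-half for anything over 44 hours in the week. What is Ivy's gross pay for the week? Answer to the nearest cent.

Tue: 08:38–19:34 = 10 h 56 min; less 30 min break → 10 h 26 min
Wed: 05:31–13:11 = 7 h 40 min; less 30 min break → 7 h 10 min
Thu: 08:29–16:43 = 8 h 14 min; less 30 min break → 7 h 44 min
Fri: 09:09–18:19 = 9 h 10 min; less 30 min break → 8 h 40 min
Sat: 07:26–15:11 = 7 h 45 min; less 30 min break → 7 h 15 min
Sun: 07:24–14:54 = 7 h 30 min; less 30 min break → 7 h 0 min
Total worked: 48 h 15 min = 2895 min.
Regular 44 h 0 min = 2640 min at $29.50/h; overtime 4 h 15 min = 255 min at $44.25/h.
Pay = (2640 × $29.50 + 255 × $44.25) ÷ 60 = $1486.06.

$1486.06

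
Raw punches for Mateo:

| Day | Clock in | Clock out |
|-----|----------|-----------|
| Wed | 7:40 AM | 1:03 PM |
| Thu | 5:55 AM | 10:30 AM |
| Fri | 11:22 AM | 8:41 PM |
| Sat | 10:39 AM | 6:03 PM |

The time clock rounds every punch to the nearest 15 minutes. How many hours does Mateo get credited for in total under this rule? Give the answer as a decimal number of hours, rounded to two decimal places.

Wed: in 7:40 AM→7:45 AM, out 1:03 PM→1:00 PM; 5 h 15 min
Thu: in 5:55 AM→6:00 AM, out 10:30 AM→10:30 AM; 4 h 30 min
Fri: in 11:22 AM→11:15 AM, out 8:41 PM→8:45 PM; 9 h 30 min
Sat: in 10:39 AM→10:45 AM, out 6:03 PM→6:00 PM; 7 h 15 min
Total credited: 26 h 30 min.

26.50 hours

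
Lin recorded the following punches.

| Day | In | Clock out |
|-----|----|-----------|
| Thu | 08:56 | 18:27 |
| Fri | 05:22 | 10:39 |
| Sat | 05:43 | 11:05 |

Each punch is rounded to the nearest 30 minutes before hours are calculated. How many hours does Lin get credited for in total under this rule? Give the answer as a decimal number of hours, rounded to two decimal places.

Thu: in 08:56→09:00, out 18:27→18:30; 9 h 30 min
Fri: in 05:22→05:30, out 10:39→10:30; 5 h 0 min
Sat: in 05:43→05:30, out 11:05→11:00; 5 h 30 min
Total credited: 20 h 0 min.

20.00 hours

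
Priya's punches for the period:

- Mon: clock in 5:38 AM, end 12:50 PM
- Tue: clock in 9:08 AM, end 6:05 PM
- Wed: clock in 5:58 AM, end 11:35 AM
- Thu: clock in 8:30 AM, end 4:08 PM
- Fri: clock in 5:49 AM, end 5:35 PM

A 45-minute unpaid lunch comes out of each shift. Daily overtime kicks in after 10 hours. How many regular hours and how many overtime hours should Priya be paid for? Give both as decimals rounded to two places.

Regular 36.40 hours, overtime 1.02 hours

Mon: 5:38 AM–12:50 PM = 7 h 12 min; less 45 min break → 6 h 27 min
Tue: 9:08 AM–6:05 PM = 8 h 57 min; less 45 min break → 8 h 12 min
Wed: 5:58 AM–11:35 AM = 5 h 37 min; less 45 min break → 4 h 52 min
Thu: 8:30 AM–4:08 PM = 7 h 38 min; less 45 min break → 6 h 53 min
Fri: 5:49 AM–5:35 PM = 11 h 46 min; less 45 min break → 11 h 1 min
Mon reg 6 h 27 min / OT 0 h 0 min; Tue reg 8 h 12 min / OT 0 h 0 min; Wed reg 4 h 52 min / OT 0 h 0 min; Thu reg 6 h 53 min / OT 0 h 0 min; Fri reg 10 h 0 min / OT 1 h 1 min.
Totals: regular 36 h 24 min, overtime 1 h 1 min.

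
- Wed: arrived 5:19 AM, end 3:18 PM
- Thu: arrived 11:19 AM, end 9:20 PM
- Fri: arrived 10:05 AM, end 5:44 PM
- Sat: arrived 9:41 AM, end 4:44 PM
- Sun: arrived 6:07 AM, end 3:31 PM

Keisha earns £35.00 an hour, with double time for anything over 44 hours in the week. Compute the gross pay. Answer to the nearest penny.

Wed: 5:19 AM–3:18 PM = 9 h 59 min
Thu: 11:19 AM–9:20 PM = 10 h 1 min
Fri: 10:05 AM–5:44 PM = 7 h 39 min
Sat: 9:41 AM–4:44 PM = 7 h 3 min
Sun: 6:07 AM–3:31 PM = 9 h 24 min
Total worked: 44 h 6 min = 2646 min.
Regular 44 h 0 min = 2640 min at £35.00/h; overtime 0 h 6 min = 6 min at £70.00/h.
Pay = (2640 × £35.00 + 6 × £70.00) ÷ 60 = £1547.00.

£1547.00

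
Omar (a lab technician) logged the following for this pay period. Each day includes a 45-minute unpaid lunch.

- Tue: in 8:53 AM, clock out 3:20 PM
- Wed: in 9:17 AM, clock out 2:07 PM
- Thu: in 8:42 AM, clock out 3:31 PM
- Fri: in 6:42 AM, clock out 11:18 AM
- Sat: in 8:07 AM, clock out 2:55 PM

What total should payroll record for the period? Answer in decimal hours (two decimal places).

Tue: 8:53 AM–3:20 PM = 6 h 27 min; less 45 min break → 5 h 42 min
Wed: 9:17 AM–2:07 PM = 4 h 50 min; less 45 min break → 4 h 5 min
Thu: 8:42 AM–3:31 PM = 6 h 49 min; less 45 min break → 6 h 4 min
Fri: 6:42 AM–11:18 AM = 4 h 36 min; less 45 min break → 3 h 51 min
Sat: 8:07 AM–2:55 PM = 6 h 48 min; less 45 min break → 6 h 3 min
Total: 5 h 42 min + 4 h 5 min + 6 h 4 min + 3 h 51 min + 6 h 3 min = 25 h 45 min.

25.75 hours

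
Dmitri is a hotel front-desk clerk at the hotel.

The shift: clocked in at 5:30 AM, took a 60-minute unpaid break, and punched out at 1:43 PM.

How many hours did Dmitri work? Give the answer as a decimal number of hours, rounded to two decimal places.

7.22 hours

The shift: 5:30 AM–1:43 PM = 8 h 13 min; less 60 min break → 7 h 13 min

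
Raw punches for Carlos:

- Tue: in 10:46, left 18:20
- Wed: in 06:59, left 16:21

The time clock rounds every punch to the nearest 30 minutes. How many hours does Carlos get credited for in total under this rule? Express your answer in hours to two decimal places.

Tue: in 10:46→11:00, out 18:20→18:30; 7 h 30 min
Wed: in 06:59→07:00, out 16:21→16:30; 9 h 30 min
Total credited: 17 h 0 min.

17.00 hours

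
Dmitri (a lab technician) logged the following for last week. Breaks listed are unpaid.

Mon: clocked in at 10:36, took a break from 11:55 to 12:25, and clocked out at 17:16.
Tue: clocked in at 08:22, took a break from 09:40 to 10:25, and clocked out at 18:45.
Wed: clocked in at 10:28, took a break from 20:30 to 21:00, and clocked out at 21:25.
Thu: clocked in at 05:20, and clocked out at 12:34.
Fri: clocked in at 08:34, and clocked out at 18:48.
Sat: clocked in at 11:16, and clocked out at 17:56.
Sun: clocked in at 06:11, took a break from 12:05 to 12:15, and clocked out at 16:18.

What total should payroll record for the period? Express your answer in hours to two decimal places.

Mon: 10:36–17:16 = 6 h 40 min; less 30 min break → 6 h 10 min
Tue: 08:22–18:45 = 10 h 23 min; less 45 min break → 9 h 38 min
Wed: 10:28–21:25 = 10 h 57 min; less 30 min break → 10 h 27 min
Thu: 05:20–12:34 = 7 h 14 min
Fri: 08:34–18:48 = 10 h 14 min
Sat: 11:16–17:56 = 6 h 40 min
Sun: 06:11–16:18 = 10 h 7 min; less 10 min break → 9 h 57 min
Total: 6 h 10 min + 9 h 38 min + 10 h 27 min + 7 h 14 min + 10 h 14 min + 6 h 40 min + 9 h 57 min = 60 h 20 min.

60.33 hours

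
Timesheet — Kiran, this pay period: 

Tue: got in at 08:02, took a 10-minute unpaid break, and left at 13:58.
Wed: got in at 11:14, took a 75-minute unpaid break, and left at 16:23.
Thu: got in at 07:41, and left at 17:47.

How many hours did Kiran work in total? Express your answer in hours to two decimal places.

Tue: 08:02–13:58 = 5 h 56 min; less 10 min break → 5 h 46 min
Wed: 11:14–16:23 = 5 h 9 min; less 75 min break → 3 h 54 min
Thu: 07:41–17:47 = 10 h 6 min
Total: 5 h 46 min + 3 h 54 min + 10 h 6 min = 19 h 46 min.

19.77 hours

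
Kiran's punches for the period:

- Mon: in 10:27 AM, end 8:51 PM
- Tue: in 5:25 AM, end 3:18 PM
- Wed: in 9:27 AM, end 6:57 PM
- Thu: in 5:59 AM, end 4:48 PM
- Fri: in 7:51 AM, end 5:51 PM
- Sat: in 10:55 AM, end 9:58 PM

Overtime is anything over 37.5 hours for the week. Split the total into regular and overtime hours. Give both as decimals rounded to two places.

Regular 37.50 hours, overtime 24.15 hours

Mon: 10:27 AM–8:51 PM = 10 h 24 min
Tue: 5:25 AM–3:18 PM = 9 h 53 min
Wed: 9:27 AM–6:57 PM = 9 h 30 min
Thu: 5:59 AM–4:48 PM = 10 h 49 min
Fri: 7:51 AM–5:51 PM = 10 h 0 min
Sat: 10:55 AM–9:58 PM = 11 h 3 min
Total worked: 61 h 39 min = 61.65 h.
Threshold 37.5 h → overtime 24 h 9 min, regular 37 h 30 min.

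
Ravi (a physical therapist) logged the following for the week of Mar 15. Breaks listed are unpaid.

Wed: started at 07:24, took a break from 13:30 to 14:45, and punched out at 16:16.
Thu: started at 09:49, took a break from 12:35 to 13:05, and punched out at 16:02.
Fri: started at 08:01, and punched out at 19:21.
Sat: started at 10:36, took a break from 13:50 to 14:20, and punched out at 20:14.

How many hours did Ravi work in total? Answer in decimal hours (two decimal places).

Wed: 07:24–16:16 = 8 h 52 min; less 75 min break → 7 h 37 min
Thu: 09:49–16:02 = 6 h 13 min; less 30 min break → 5 h 43 min
Fri: 08:01–19:21 = 11 h 20 min
Sat: 10:36–20:14 = 9 h 38 min; less 30 min break → 9 h 8 min
Total: 7 h 37 min + 5 h 43 min + 11 h 20 min + 9 h 8 min = 33 h 48 min.

33.80 hours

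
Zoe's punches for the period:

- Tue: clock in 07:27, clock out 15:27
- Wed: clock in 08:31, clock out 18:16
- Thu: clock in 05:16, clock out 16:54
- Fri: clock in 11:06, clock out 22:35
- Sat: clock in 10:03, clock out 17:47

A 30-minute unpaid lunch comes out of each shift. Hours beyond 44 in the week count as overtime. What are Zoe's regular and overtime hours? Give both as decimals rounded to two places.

Tue: 07:27–15:27 = 8 h 0 min; less 30 min break → 7 h 30 min
Wed: 08:31–18:16 = 9 h 45 min; less 30 min break → 9 h 15 min
Thu: 05:16–16:54 = 11 h 38 min; less 30 min break → 11 h 8 min
Fri: 11:06–22:35 = 11 h 29 min; less 30 min break → 10 h 59 min
Sat: 10:03–17:47 = 7 h 44 min; less 30 min break → 7 h 14 min
Total worked: 46 h 6 min = 46.10 h.
Threshold 44 h → overtime 2 h 6 min, regular 44 h 0 min.

Regular 44.00 hours, overtime 2.10 hours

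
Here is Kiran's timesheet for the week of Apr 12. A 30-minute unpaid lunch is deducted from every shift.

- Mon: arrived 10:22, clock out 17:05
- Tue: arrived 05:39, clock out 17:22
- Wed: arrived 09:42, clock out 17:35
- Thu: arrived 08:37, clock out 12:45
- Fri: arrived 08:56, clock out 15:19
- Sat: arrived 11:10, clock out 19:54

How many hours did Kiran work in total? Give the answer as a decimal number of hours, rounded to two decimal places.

42.57 hours

Mon: 10:22–17:05 = 6 h 43 min; less 30 min break → 6 h 13 min
Tue: 05:39–17:22 = 11 h 43 min; less 30 min break → 11 h 13 min
Wed: 09:42–17:35 = 7 h 53 min; less 30 min break → 7 h 23 min
Thu: 08:37–12:45 = 4 h 8 min; less 30 min break → 3 h 38 min
Fri: 08:56–15:19 = 6 h 23 min; less 30 min break → 5 h 53 min
Sat: 11:10–19:54 = 8 h 44 min; less 30 min break → 8 h 14 min
Total: 6 h 13 min + 11 h 13 min + 7 h 23 min + 3 h 38 min + 5 h 53 min + 8 h 14 min = 42 h 34 min.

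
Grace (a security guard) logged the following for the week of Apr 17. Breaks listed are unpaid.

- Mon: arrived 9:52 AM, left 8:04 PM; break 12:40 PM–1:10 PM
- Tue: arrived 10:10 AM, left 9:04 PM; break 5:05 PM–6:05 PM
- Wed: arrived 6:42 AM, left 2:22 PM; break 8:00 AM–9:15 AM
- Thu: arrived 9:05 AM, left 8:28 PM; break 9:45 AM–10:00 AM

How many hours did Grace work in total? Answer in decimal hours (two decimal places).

Mon: 9:52 AM–8:04 PM = 10 h 12 min; less 30 min break → 9 h 42 min
Tue: 10:10 AM–9:04 PM = 10 h 54 min; less 60 min break → 9 h 54 min
Wed: 6:42 AM–2:22 PM = 7 h 40 min; less 75 min break → 6 h 25 min
Thu: 9:05 AM–8:28 PM = 11 h 23 min; less 15 min break → 11 h 8 min
Total: 9 h 42 min + 9 h 54 min + 6 h 25 min + 11 h 8 min = 37 h 9 min.

37.15 hours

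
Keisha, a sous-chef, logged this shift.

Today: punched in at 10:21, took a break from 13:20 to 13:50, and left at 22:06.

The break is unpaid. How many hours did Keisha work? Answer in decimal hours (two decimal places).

11.25 hours

Today: 10:21–22:06 = 11 h 45 min; less 30 min break → 11 h 15 min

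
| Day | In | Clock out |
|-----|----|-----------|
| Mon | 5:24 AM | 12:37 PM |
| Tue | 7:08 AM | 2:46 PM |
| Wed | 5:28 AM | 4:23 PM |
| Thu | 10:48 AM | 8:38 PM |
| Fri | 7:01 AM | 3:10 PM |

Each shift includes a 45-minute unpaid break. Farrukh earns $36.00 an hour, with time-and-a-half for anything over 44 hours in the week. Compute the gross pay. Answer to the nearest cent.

$1440.00

Mon: 5:24 AM–12:37 PM = 7 h 13 min; less 45 min break → 6 h 28 min
Tue: 7:08 AM–2:46 PM = 7 h 38 min; less 45 min break → 6 h 53 min
Wed: 5:28 AM–4:23 PM = 10 h 55 min; less 45 min break → 10 h 10 min
Thu: 10:48 AM–8:38 PM = 9 h 50 min; less 45 min break → 9 h 5 min
Fri: 7:01 AM–3:10 PM = 8 h 9 min; less 45 min break → 7 h 24 min
Total worked: 40 h 0 min = 2400 min.
Regular 40 h 0 min = 2400 min at $36.00/h; overtime 0 h 0 min = 0 min at $54.00/h.
Pay = (2400 × $36.00 + 0 × $54.00) ÷ 60 = $1440.00.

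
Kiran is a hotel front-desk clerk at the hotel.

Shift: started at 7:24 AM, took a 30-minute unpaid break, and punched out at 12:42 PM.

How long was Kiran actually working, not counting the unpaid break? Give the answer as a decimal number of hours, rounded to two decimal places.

4.80 hours

Shift: 7:24 AM–12:42 PM = 5 h 18 min; less 30 min break → 4 h 48 min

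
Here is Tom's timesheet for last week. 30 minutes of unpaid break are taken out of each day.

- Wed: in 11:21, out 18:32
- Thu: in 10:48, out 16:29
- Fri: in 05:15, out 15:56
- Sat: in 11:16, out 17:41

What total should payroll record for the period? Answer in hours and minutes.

27 h 58 min

Wed: 11:21–18:32 = 7 h 11 min; less 30 min break → 6 h 41 min
Thu: 10:48–16:29 = 5 h 41 min; less 30 min break → 5 h 11 min
Fri: 05:15–15:56 = 10 h 41 min; less 30 min break → 10 h 11 min
Sat: 11:16–17:41 = 6 h 25 min; less 30 min break → 5 h 55 min
Total: 6 h 41 min + 5 h 11 min + 10 h 11 min + 5 h 55 min = 27 h 58 min.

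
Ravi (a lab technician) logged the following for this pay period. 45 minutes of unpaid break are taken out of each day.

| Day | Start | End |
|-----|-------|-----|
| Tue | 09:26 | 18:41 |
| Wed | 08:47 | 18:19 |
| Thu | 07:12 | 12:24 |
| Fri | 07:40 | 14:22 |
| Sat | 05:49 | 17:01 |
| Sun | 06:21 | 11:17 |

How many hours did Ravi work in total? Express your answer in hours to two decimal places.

Tue: 09:26–18:41 = 9 h 15 min; less 45 min break → 8 h 30 min
Wed: 08:47–18:19 = 9 h 32 min; less 45 min break → 8 h 47 min
Thu: 07:12–12:24 = 5 h 12 min; less 45 min break → 4 h 27 min
Fri: 07:40–14:22 = 6 h 42 min; less 45 min break → 5 h 57 min
Sat: 05:49–17:01 = 11 h 12 min; less 45 min break → 10 h 27 min
Sun: 06:21–11:17 = 4 h 56 min; less 45 min break → 4 h 11 min
Total: 8 h 30 min + 8 h 47 min + 4 h 27 min + 5 h 57 min + 10 h 27 min + 4 h 11 min = 42 h 19 min.

42.32 hours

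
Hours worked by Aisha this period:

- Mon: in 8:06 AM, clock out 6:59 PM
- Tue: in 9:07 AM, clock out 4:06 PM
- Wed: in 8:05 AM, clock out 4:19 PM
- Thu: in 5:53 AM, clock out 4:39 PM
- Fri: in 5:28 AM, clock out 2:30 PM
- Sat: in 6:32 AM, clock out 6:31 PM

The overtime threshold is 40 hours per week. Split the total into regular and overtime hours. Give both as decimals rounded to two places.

Mon: 8:06 AM–6:59 PM = 10 h 53 min
Tue: 9:07 AM–4:06 PM = 6 h 59 min
Wed: 8:05 AM–4:19 PM = 8 h 14 min
Thu: 5:53 AM–4:39 PM = 10 h 46 min
Fri: 5:28 AM–2:30 PM = 9 h 2 min
Sat: 6:32 AM–6:31 PM = 11 h 59 min
Total worked: 57 h 53 min = 57.88 h.
Threshold 40 h → overtime 17 h 53 min, regular 40 h 0 min.

Regular 40.00 hours, overtime 17.88 hours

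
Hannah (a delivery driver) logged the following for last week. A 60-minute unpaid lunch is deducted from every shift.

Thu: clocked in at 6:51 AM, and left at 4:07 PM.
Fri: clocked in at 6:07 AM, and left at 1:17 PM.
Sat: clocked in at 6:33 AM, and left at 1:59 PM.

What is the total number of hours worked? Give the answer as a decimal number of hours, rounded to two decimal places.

20.87 hours

Thu: 6:51 AM–4:07 PM = 9 h 16 min; less 60 min break → 8 h 16 min
Fri: 6:07 AM–1:17 PM = 7 h 10 min; less 60 min break → 6 h 10 min
Sat: 6:33 AM–1:59 PM = 7 h 26 min; less 60 min break → 6 h 26 min
Total: 8 h 16 min + 6 h 10 min + 6 h 26 min = 20 h 52 min.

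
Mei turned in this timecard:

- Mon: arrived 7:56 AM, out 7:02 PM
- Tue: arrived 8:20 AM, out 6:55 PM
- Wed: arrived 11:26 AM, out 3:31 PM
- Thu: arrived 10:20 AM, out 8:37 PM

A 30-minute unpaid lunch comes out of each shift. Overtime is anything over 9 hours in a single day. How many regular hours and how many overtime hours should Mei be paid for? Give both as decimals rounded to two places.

Mon: 7:56 AM–7:02 PM = 11 h 6 min; less 30 min break → 10 h 36 min
Tue: 8:20 AM–6:55 PM = 10 h 35 min; less 30 min break → 10 h 5 min
Wed: 11:26 AM–3:31 PM = 4 h 5 min; less 30 min break → 3 h 35 min
Thu: 10:20 AM–8:37 PM = 10 h 17 min; less 30 min break → 9 h 47 min
Mon reg 9 h 0 min / OT 1 h 36 min; Tue reg 9 h 0 min / OT 1 h 5 min; Wed reg 3 h 35 min / OT 0 h 0 min; Thu reg 9 h 0 min / OT 0 h 47 min.
Totals: regular 30 h 35 min, overtime 3 h 28 min.

Regular 30.58 hours, overtime 3.47 hours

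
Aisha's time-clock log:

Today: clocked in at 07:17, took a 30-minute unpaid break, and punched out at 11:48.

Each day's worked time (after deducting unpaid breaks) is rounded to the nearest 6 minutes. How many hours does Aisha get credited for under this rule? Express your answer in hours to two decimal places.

Today: 07:17–11:48 = 4 h 31 min − 30 min = 4 h 1 min → rounds to 4 h 0 min

4.00 hours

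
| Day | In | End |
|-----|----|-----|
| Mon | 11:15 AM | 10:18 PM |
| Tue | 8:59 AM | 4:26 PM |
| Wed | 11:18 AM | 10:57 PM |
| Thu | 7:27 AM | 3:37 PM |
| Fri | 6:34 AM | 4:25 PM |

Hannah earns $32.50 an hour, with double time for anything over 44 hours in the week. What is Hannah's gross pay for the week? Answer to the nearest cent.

Mon: 11:15 AM–10:18 PM = 11 h 3 min
Tue: 8:59 AM–4:26 PM = 7 h 27 min
Wed: 11:18 AM–10:57 PM = 11 h 39 min
Thu: 7:27 AM–3:37 PM = 8 h 10 min
Fri: 6:34 AM–4:25 PM = 9 h 51 min
Total worked: 48 h 10 min = 2890 min.
Regular 44 h 0 min = 2640 min at $32.50/h; overtime 4 h 10 min = 250 min at $65.00/h.
Pay = (2640 × $32.50 + 250 × $65.00) ÷ 60 = $1700.83.

$1700.83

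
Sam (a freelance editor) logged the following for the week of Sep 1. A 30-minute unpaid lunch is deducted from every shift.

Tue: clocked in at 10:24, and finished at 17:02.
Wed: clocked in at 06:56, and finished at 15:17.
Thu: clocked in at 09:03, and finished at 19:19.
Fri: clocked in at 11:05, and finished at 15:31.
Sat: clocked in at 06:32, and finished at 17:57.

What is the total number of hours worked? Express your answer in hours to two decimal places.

38.60 hours

Tue: 10:24–17:02 = 6 h 38 min; less 30 min break → 6 h 8 min
Wed: 06:56–15:17 = 8 h 21 min; less 30 min break → 7 h 51 min
Thu: 09:03–19:19 = 10 h 16 min; less 30 min break → 9 h 46 min
Fri: 11:05–15:31 = 4 h 26 min; less 30 min break → 3 h 56 min
Sat: 06:32–17:57 = 11 h 25 min; less 30 min break → 10 h 55 min
Total: 6 h 8 min + 7 h 51 min + 9 h 46 min + 3 h 56 min + 10 h 55 min = 38 h 36 min.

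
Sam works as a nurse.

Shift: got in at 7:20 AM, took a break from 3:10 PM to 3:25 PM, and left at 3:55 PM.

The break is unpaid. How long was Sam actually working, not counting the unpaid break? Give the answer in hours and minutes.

Shift: 7:20 AM–3:55 PM = 8 h 35 min; less 15 min break → 8 h 20 min

8 h 20 min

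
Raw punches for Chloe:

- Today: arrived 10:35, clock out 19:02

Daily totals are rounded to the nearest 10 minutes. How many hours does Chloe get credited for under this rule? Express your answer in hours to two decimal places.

8.50 hours

Today: 10:35–19:02 = 8 h 27 min → rounds to 8 h 30 min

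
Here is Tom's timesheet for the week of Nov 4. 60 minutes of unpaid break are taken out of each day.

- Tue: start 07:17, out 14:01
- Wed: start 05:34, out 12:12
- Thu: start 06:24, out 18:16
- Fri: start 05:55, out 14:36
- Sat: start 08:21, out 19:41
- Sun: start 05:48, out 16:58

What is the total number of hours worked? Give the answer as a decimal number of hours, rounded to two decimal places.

50.42 hours

Tue: 07:17–14:01 = 6 h 44 min; less 60 min break → 5 h 44 min
Wed: 05:34–12:12 = 6 h 38 min; less 60 min break → 5 h 38 min
Thu: 06:24–18:16 = 11 h 52 min; less 60 min break → 10 h 52 min
Fri: 05:55–14:36 = 8 h 41 min; less 60 min break → 7 h 41 min
Sat: 08:21–19:41 = 11 h 20 min; less 60 min break → 10 h 20 min
Sun: 05:48–16:58 = 11 h 10 min; less 60 min break → 10 h 10 min
Total: 5 h 44 min + 5 h 38 min + 10 h 52 min + 7 h 41 min + 10 h 20 min + 10 h 10 min = 50 h 25 min.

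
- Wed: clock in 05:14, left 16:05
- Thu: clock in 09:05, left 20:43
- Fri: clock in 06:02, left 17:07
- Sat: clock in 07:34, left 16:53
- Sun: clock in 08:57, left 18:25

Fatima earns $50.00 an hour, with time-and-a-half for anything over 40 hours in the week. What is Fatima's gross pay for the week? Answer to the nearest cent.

$2926.25

Wed: 05:14–16:05 = 10 h 51 min
Thu: 09:05–20:43 = 11 h 38 min
Fri: 06:02–17:07 = 11 h 5 min
Sat: 07:34–16:53 = 9 h 19 min
Sun: 08:57–18:25 = 9 h 28 min
Total worked: 52 h 21 min = 3141 min.
Regular 40 h 0 min = 2400 min at $50.00/h; overtime 12 h 21 min = 741 min at $75.00/h.
Pay = (2400 × $50.00 + 741 × $75.00) ÷ 60 = $2926.25.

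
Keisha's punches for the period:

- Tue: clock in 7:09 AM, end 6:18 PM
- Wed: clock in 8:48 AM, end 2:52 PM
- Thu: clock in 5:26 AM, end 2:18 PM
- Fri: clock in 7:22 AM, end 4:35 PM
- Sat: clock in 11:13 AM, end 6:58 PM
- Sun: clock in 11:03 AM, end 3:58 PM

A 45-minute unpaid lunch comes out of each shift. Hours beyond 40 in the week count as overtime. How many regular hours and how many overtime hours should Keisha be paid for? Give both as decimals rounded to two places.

Tue: 7:09 AM–6:18 PM = 11 h 9 min; less 45 min break → 10 h 24 min
Wed: 8:48 AM–2:52 PM = 6 h 4 min; less 45 min break → 5 h 19 min
Thu: 5:26 AM–2:18 PM = 8 h 52 min; less 45 min break → 8 h 7 min
Fri: 7:22 AM–4:35 PM = 9 h 13 min; less 45 min break → 8 h 28 min
Sat: 11:13 AM–6:58 PM = 7 h 45 min; less 45 min break → 7 h 0 min
Sun: 11:03 AM–3:58 PM = 4 h 55 min; less 45 min break → 4 h 10 min
Total worked: 43 h 28 min = 43.47 h.
Threshold 40 h → overtime 3 h 28 min, regular 40 h 0 min.

Regular 40.00 hours, overtime 3.47 hours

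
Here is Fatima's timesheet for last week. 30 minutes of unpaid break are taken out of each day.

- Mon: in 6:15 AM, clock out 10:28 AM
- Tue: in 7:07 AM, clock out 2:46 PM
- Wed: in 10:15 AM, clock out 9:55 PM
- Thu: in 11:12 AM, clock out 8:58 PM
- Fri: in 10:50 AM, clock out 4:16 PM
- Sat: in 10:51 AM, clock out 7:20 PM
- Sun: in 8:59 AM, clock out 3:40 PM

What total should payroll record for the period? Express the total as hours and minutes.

50 h 24 min

Mon: 6:15 AM–10:28 AM = 4 h 13 min; less 30 min break → 3 h 43 min
Tue: 7:07 AM–2:46 PM = 7 h 39 min; less 30 min break → 7 h 9 min
Wed: 10:15 AM–9:55 PM = 11 h 40 min; less 30 min break → 11 h 10 min
Thu: 11:12 AM–8:58 PM = 9 h 46 min; less 30 min break → 9 h 16 min
Fri: 10:50 AM–4:16 PM = 5 h 26 min; less 30 min break → 4 h 56 min
Sat: 10:51 AM–7:20 PM = 8 h 29 min; less 30 min break → 7 h 59 min
Sun: 8:59 AM–3:40 PM = 6 h 41 min; less 30 min break → 6 h 11 min
Total: 3 h 43 min + 7 h 9 min + 11 h 10 min + 9 h 16 min + 4 h 56 min + 7 h 59 min + 6 h 11 min = 50 h 24 min.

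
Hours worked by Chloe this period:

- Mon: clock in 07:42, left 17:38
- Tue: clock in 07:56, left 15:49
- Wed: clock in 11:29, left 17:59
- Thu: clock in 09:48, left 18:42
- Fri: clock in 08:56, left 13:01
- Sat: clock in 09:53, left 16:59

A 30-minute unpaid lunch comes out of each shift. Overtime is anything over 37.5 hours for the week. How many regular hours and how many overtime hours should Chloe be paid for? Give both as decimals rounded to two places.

Mon: 07:42–17:38 = 9 h 56 min; less 30 min break → 9 h 26 min
Tue: 07:56–15:49 = 7 h 53 min; less 30 min break → 7 h 23 min
Wed: 11:29–17:59 = 6 h 30 min; less 30 min break → 6 h 0 min
Thu: 09:48–18:42 = 8 h 54 min; less 30 min break → 8 h 24 min
Fri: 08:56–13:01 = 4 h 5 min; less 30 min break → 3 h 35 min
Sat: 09:53–16:59 = 7 h 6 min; less 30 min break → 6 h 36 min
Total worked: 41 h 24 min = 41.40 h.
Threshold 37.5 h → overtime 3 h 54 min, regular 37 h 30 min.

Regular 37.50 hours, overtime 3.90 hours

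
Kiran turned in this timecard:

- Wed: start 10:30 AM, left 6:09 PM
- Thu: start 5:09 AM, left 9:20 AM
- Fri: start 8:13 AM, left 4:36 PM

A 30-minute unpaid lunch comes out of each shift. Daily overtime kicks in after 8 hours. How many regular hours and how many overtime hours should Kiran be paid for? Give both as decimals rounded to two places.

Regular 18.72 hours, overtime 0.00 hours

Wed: 10:30 AM–6:09 PM = 7 h 39 min; less 30 min break → 7 h 9 min
Thu: 5:09 AM–9:20 AM = 4 h 11 min; less 30 min break → 3 h 41 min
Fri: 8:13 AM–4:36 PM = 8 h 23 min; less 30 min break → 7 h 53 min
Wed reg 7 h 9 min / OT 0 h 0 min; Thu reg 3 h 41 min / OT 0 h 0 min; Fri reg 7 h 53 min / OT 0 h 0 min.
Totals: regular 18 h 43 min, overtime 0 h 0 min.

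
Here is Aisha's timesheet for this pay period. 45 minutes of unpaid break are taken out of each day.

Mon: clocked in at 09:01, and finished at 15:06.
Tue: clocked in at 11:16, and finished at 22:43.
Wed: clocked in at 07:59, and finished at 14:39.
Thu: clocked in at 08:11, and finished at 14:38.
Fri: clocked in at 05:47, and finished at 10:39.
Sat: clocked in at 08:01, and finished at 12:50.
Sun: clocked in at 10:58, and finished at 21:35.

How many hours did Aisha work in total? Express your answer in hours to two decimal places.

Mon: 09:01–15:06 = 6 h 5 min; less 45 min break → 5 h 20 min
Tue: 11:16–22:43 = 11 h 27 min; less 45 min break → 10 h 42 min
Wed: 07:59–14:39 = 6 h 40 min; less 45 min break → 5 h 55 min
Thu: 08:11–14:38 = 6 h 27 min; less 45 min break → 5 h 42 min
Fri: 05:47–10:39 = 4 h 52 min; less 45 min break → 4 h 7 min
Sat: 08:01–12:50 = 4 h 49 min; less 45 min break → 4 h 4 min
Sun: 10:58–21:35 = 10 h 37 min; less 45 min break → 9 h 52 min
Total: 5 h 20 min + 10 h 42 min + 5 h 55 min + 5 h 42 min + 4 h 7 min + 4 h 4 min + 9 h 52 min = 45 h 42 min.

45.70 hours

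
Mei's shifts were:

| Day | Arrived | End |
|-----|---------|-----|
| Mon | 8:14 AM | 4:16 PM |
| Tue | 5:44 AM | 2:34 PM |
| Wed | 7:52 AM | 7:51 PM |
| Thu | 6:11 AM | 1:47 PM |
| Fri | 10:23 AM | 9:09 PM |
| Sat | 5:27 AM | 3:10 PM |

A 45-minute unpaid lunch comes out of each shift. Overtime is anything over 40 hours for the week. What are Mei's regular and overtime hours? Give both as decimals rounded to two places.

Regular 40.00 hours, overtime 12.43 hours

Mon: 8:14 AM–4:16 PM = 8 h 2 min; less 45 min break → 7 h 17 min
Tue: 5:44 AM–2:34 PM = 8 h 50 min; less 45 min break → 8 h 5 min
Wed: 7:52 AM–7:51 PM = 11 h 59 min; less 45 min break → 11 h 14 min
Thu: 6:11 AM–1:47 PM = 7 h 36 min; less 45 min break → 6 h 51 min
Fri: 10:23 AM–9:09 PM = 10 h 46 min; less 45 min break → 10 h 1 min
Sat: 5:27 AM–3:10 PM = 9 h 43 min; less 45 min break → 8 h 58 min
Total worked: 52 h 26 min = 52.43 h.
Threshold 40 h → overtime 12 h 26 min, regular 40 h 0 min.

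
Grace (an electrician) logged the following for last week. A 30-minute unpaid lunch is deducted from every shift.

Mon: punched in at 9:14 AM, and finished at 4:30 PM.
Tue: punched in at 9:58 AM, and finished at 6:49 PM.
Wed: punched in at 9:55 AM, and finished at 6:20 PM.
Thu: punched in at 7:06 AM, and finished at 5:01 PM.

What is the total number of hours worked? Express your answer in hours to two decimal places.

32.45 hours

Mon: 9:14 AM–4:30 PM = 7 h 16 min; less 30 min break → 6 h 46 min
Tue: 9:58 AM–6:49 PM = 8 h 51 min; less 30 min break → 8 h 21 min
Wed: 9:55 AM–6:20 PM = 8 h 25 min; less 30 min break → 7 h 55 min
Thu: 7:06 AM–5:01 PM = 9 h 55 min; less 30 min break → 9 h 25 min
Total: 6 h 46 min + 8 h 21 min + 7 h 55 min + 9 h 25 min = 32 h 27 min.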